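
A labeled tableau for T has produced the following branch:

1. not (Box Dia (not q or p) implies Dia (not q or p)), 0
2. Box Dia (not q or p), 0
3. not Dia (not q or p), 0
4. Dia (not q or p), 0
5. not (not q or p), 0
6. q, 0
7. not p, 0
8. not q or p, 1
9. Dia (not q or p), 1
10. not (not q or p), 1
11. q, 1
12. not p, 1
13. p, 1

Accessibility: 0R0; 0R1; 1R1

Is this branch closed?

Closed

Both p and not p appear at 1.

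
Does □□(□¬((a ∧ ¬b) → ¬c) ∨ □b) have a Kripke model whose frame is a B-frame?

Satisfiable

1. □□(□¬((a ∧ ¬b) → ¬c) ∨ □b), u
2. □(□¬((a ∧ ¬b) → ¬c) ∨ □b), u   [□-rule on 1 via uRu]
3. □¬((a ∧ ¬b) → ¬c) ∨ □b, u   [□-rule on 2 via uRu]
4. □b, u   [∨-rule on 3 (branches; this branch)]
5. b, u   [□-rule on 4 via uRu]
Accessibility: uRu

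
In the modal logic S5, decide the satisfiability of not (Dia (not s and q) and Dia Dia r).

Satisfiable

1. not (Dia (not s and q) and Dia Dia r), u
2. not Dia Dia r, u
3. not Dia r, u
4. not r, u
Accessibility: uRu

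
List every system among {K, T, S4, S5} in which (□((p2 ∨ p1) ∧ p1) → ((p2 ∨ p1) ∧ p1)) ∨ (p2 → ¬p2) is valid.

K-tableau for the negation ¬((□((p2 ∨ p1) ∧ p1) → ((p2 ∨ p1) ∧ p1)) ∨ (p2 → ¬p2)):
1. ¬((□((p2 ∨ p1) ∧ p1) → ((p2 ∨ p1) ∧ p1)) ∨ (p2 → ¬p2)), 0
2. ¬(□((p2 ∨ p1) ∧ p1) → ((p2 ∨ p1) ∧ p1)), 0
3. ¬(p2 → ¬p2), 0
4. □((p2 ∨ p1) ∧ p1), 0
5. ¬((p2 ∨ p1) ∧ p1), 0
6. p2, 0
7. ¬p1, 0
Complete open branch: countermodel on a K-frame, so not valid in K.
T-tableau for the negation ¬((□((p2 ∨ p1) ∧ p1) → ((p2 ∨ p1) ∧ p1)) ∨ (p2 → ¬p2)):
1. ¬((□((p2 ∨ p1) ∧ p1) → ((p2 ∨ p1) ∧ p1)) ∨ (p2 → ¬p2)), 0
2. ¬(□((p2 ∨ p1) ∧ p1) → ((p2 ∨ p1) ∧ p1)), 0
3. ¬(p2 → ¬p2), 0
4. □((p2 ∨ p1) ∧ p1), 0
5. ¬((p2 ∨ p1) ∧ p1), 0
6. p2, 0
7. (p2 ∨ p1) ∧ p1, 0
8. p2 ∨ p1, 0
9. p1, 0
10. ¬(p2 ∨ p1), 0
11. ¬p2, 0
12. ¬p1, 0
Accessibility: 0R0
Branch closes: p2 and ¬p2 both at 0.
Every branch closes (one shown): valid in T, hence also in S4, S5 (every theorem of T is a theorem of S4 and S5).

T, S4, S5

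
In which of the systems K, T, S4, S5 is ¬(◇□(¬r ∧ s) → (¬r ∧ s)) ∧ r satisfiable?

K, T, S4

S4-tableau for the formula:
1. ¬(◇□(¬r ∧ s) → (¬r ∧ s)) ∧ r, 0
2. ¬(◇□(¬r ∧ s) → (¬r ∧ s)), 0
3. r, 0
4. ◇□(¬r ∧ s), 0
5. ¬(¬r ∧ s), 0
6. ¬s, 0
7. □(¬r ∧ s), 1
8. ¬r ∧ s, 1
9. ¬r, 1
10. s, 1
Accessibility: 0R0, 0R1, 1R1
Complete open branch: satisfiable in S4, hence also in K, T (this S4-model is also a K-model and a T-model).
S5-tableau for the formula:
1. ¬(◇□(¬r ∧ s) → (¬r ∧ s)) ∧ r, 0
2. ¬(◇□(¬r ∧ s) → (¬r ∧ s)), 0
3. r, 0
4. ◇□(¬r ∧ s), 0
5. ¬(¬r ∧ s), 0
6. ¬s, 0
7. □(¬r ∧ s), 1
8. ¬r ∧ s, 0
9. ¬r, 0
10. s, 0
Accessibility: 0R0, 0R1, 1R0, 1R1
Branch closes: r and ¬r both at 0.
Every branch closes (one shown): unsatisfiable in S5.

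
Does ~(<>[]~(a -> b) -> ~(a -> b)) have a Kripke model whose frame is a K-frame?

1. ~(<>[]~(a -> b) -> ~(a -> b)), u
2. <>[]~(a -> b), u
3. a -> b, u
4. b, u
5. []~(a -> b), v
Accessibility: uRv

Yes, satisfiable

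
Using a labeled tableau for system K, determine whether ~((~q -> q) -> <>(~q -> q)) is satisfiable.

1. ~((~q -> q) -> <>(~q -> q)), 0
2. ~q -> q, 0
3. ~<>(~q -> q), 0
4. q, 0

Satisfiable (open branch found)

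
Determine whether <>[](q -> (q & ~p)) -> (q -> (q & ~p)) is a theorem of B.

Valid

Tableau for the negation ~(<>[](q -> (q & ~p)) -> (q -> (q & ~p))):
1. ~(<>[](q -> (q & ~p)) -> (q -> (q & ~p))), 0
2. <>[](q -> (q & ~p)), 0
3. ~(q -> (q & ~p)), 0
4. q, 0
5. ~(q & ~p), 0
6. p, 0
7. [](q -> (q & ~p)), 1
8. q -> (q & ~p), 0
9. q -> (q & ~p), 1
10. q & ~p, 0
11. ~p, 0
Accessibility: 0R0, 0R1, 1R0, 1R1
Branch closes: p and ~p both at 0.
Every branch of the negation's tableau closes; the branch above is one of them.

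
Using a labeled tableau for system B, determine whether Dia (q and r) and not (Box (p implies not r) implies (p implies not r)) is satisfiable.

Unsatisfiable (every branch closes)

1. Dia (q and r) and not (Box (p implies not r) implies (p implies not r)), w0
2. Dia (q and r), w0
3. not (Box (p implies not r) implies (p implies not r)), w0
4. Box (p implies not r), w0
5. not (p implies not r), w0
6. p, w0
7. r, w0
8. p implies not r, w0
9. not r, w0
Accessibility: w0Rw0
Branch closes: r and not r both at w0.
(One branch shown.) All branches close.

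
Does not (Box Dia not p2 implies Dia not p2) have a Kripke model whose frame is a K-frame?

1. not (Box Dia not p2 implies Dia not p2), u
2. Box Dia not p2, u
3. not Dia not p2, u

Satisfiable (open branch found)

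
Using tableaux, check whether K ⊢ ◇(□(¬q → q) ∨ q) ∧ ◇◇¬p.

No, not valid

Tableau for the negation ¬(◇(□(¬q → q) ∨ q) ∧ ◇◇¬p):
1. ¬(◇(□(¬q → q) ∨ q) ∧ ◇◇¬p), w0
2. ¬◇◇¬p, w0   [¬∧-rule on 1 (branches; this branch)]
The negation has an open branch (countermodel exists).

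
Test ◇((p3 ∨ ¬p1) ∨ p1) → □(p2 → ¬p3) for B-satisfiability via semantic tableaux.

Satisfiable (open branch found)

1. ◇((p3 ∨ ¬p1) ∨ p1) → □(p2 → ¬p3), 0
2. □(p2 → ¬p3), 0
3. p2 → ¬p3, 0
4. ¬p3, 0
Accessibility: 0R0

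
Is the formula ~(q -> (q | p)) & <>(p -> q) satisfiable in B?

Unsatisfiable

1. ~(q -> (q | p)) & <>(p -> q), 0
2. ~(q -> (q | p)), 0
3. <>(p -> q), 0
4. q, 0
5. ~(q | p), 0
6. ~q, 0
7. ~p, 0
Accessibility: 0R0
Branch closes: q and ~q both at 0.
(One branch shown.) All branches close.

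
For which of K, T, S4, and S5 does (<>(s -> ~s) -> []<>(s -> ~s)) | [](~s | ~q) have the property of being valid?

S5

S4-tableau for the negation ~((<>(s -> ~s) -> []<>(s -> ~s)) | [](~s | ~q)):
1. ~((<>(s -> ~s) -> []<>(s -> ~s)) | [](~s | ~q)), w0
2. ~(<>(s -> ~s) -> []<>(s -> ~s)), w0
3. ~[](~s | ~q), w0
4. <>(s -> ~s), w0
5. ~[]<>(s -> ~s), w0
6. ~(~s | ~q), w1
7. s, w1
8. q, w1
9. s -> ~s, w2
10. ~s, w2
11. ~<>(s -> ~s), w3
12. ~(s -> ~s), w3
13. s, w3
Accessibility: w0Rw0, w0Rw1, w0Rw2, w0Rw3, w1Rw1, w2Rw2, w3Rw3
Complete open branch: countermodel on an S4-frame, so not valid in S4, nor in K, T (the same frame is also a K-frame and a T-frame).
S5-tableau for the negation ~((<>(s -> ~s) -> []<>(s -> ~s)) | [](~s | ~q)):
1. ~((<>(s -> ~s) -> []<>(s -> ~s)) | [](~s | ~q)), w0
2. ~(<>(s -> ~s) -> []<>(s -> ~s)), w0
3. ~[](~s | ~q), w0
4. <>(s -> ~s), w0
5. ~[]<>(s -> ~s), w0
6. ~(~s | ~q), w1
7. s, w1
8. q, w1
9. s -> ~s, w2
10. ~s, w2
11. ~<>(s -> ~s), w3
12. ~(s -> ~s), w0
13. s, w0
14. ~(s -> ~s), w1
15. ~(s -> ~s), w2
16. s, w2
Accessibility: w0Rw0, w0Rw1, w0Rw2, w0Rw3, w1Rw0, w1Rw1, w1Rw2, w1Rw3, w2Rw0, w2Rw1, w2Rw2, w2Rw3, w3Rw0, w3Rw1, w3Rw2, w3Rw3
Branch closes: s and ~s both at w2.
Every branch closes (one shown): valid in S5.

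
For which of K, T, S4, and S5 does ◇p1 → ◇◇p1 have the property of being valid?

T, S4, S5

T-tableau for the negation ¬(◇p1 → ◇◇p1):
1. ¬(◇p1 → ◇◇p1), u
2. ◇p1, u
3. ¬◇◇p1, u
4. ¬◇p1, u
5. ¬p1, u
6. p1, v
7. ¬◇p1, v
8. ¬p1, v
Accessibility: uRu, uRv, vRv
Branch closes: p1 and ¬p1 both at v.
Every branch closes (one shown): valid in T, hence also in S4, S5 (every theorem of T is a theorem of S4 and S5).
K-tableau for the negation ¬(◇p1 → ◇◇p1):
1. ¬(◇p1 → ◇◇p1), u
2. ◇p1, u
3. ¬◇◇p1, u
4. p1, v
5. ¬◇p1, v
Accessibility: uRv
Complete open branch: countermodel on a K-frame, so not valid in K.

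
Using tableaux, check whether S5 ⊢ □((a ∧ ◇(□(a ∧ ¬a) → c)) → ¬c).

Tableau for the negation ¬□((a ∧ ◇(□(a ∧ ¬a) → c)) → ¬c):
1. ¬□((a ∧ ◇(□(a ∧ ¬a) → c)) → ¬c), u
2. ¬((a ∧ ◇(□(a ∧ ¬a) → c)) → ¬c), v   [¬□-rule on 1: fresh world v, uRv]
3. a ∧ ◇(□(a ∧ ¬a) → c), v   [¬→-rule on 2]
4. c, v   [¬→-rule on 2]
5. a, v   [∧-rule on 3]
6. ◇(□(a ∧ ¬a) → c), v   [∧-rule on 3]
7. □(a ∧ ¬a) → c, w   [◇-rule on 6: fresh world w, vRw]
8. c, w   [→-rule on 7 (branches; this branch)]
Accessibility: uRu, uRv, uRw, vRu, vRv, vRw, wRu, wRv, wRw
The negation has an open branch (countermodel exists).

No, not valid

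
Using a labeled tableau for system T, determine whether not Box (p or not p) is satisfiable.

Unsatisfiable

1. not Box (p or not p), w0
2. not (p or not p), w1   [neg-Box-rule on 1: fresh world w1, w0Rw1]
3. not p, w1   [neg-or-rule on 2]
4. p, w1   [neg-or-rule on 2]
Accessibility: w0Rw0, w0Rw1, w1Rw1
Branch closes: p and not p both at w1.
Every branch closes; the branch above is one of them.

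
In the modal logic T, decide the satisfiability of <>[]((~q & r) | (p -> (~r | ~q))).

1. <>[]((~q & r) | (p -> (~r | ~q))), u
2. []((~q & r) | (p -> (~r | ~q))), v
3. (~q & r) | (p -> (~r | ~q)), v
4. p -> (~r | ~q), v
5. ~r | ~q, v
6. ~q, v
Accessibility: uRu, uRv, vRv

Yes, satisfiable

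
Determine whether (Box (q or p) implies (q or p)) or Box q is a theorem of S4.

Tableau for the negation not ((Box (q or p) implies (q or p)) or Box q):
1. not ((Box (q or p) implies (q or p)) or Box q), 0
2. not (Box (q or p) implies (q or p)), 0
3. not Box q, 0
4. Box (q or p), 0
5. not (q or p), 0
6. not q, 0
7. not p, 0
8. q or p, 0
9. p, 0
Accessibility: 0R0
Branch closes: p and not p both at 0.
All branches of the negation close; one closing branch shown above.

Valid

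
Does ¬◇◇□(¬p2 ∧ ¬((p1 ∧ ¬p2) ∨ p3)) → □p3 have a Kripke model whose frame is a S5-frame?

1. ¬◇◇□(¬p2 ∧ ¬((p1 ∧ ¬p2) ∨ p3)) → □p3, u
2. □p3, u
3. p3, u
Accessibility: uRu

Satisfiable (open branch found)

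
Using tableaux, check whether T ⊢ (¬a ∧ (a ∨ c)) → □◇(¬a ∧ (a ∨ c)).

Invalid (countermodel exists)

Tableau for the negation ¬((¬a ∧ (a ∨ c)) → □◇(¬a ∧ (a ∨ c))):
1. ¬((¬a ∧ (a ∨ c)) → □◇(¬a ∧ (a ∨ c))), u
2. ¬a ∧ (a ∨ c), u
3. ¬□◇(¬a ∧ (a ∨ c)), u
4. ¬a, u
5. a ∨ c, u
6. c, u
7. ¬◇(¬a ∧ (a ∨ c)), v
8. ¬(¬a ∧ (a ∨ c)), v
9. ¬(a ∨ c), v
10. ¬a, v
11. ¬c, v
Accessibility: uRu, uRv, vRv
The negation has an open branch (countermodel exists).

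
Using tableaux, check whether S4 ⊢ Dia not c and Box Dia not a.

Tableau for the negation not (Dia not c and Box Dia not a):
1. not (Dia not c and Box Dia not a), w0
2. not Box Dia not a, w0   [neg-and-rule on 1 (branches; this branch)]
3. not Dia not a, w1   [neg-Box-rule on 2: fresh world w1, w0Rw1]
4. a, w1   [neg-Dia-rule on 3 via w1Rw1]
Accessibility: w0Rw0, w0Rw1, w1Rw1
The negation has an open branch (countermodel exists).

No, not valid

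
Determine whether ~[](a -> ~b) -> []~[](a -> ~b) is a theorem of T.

Tableau for the negation ~(~[](a -> ~b) -> []~[](a -> ~b)):
1. ~(~[](a -> ~b) -> []~[](a -> ~b)), u
2. ~[](a -> ~b), u
3. ~[]~[](a -> ~b), u
4. ~(a -> ~b), v
5. a, v
6. b, v
7. [](a -> ~b), w
8. a -> ~b, w
9. ~b, w
Accessibility: uRu, uRv, uRw, vRv, wRw
The negation has an open branch (countermodel exists).

No, not valid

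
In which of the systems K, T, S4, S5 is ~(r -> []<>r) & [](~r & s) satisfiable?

K-tableau for the formula:
1. ~(r -> []<>r) & [](~r & s), w0
2. ~(r -> []<>r), w0
3. [](~r & s), w0
4. r, w0
5. ~[]<>r, w0
6. ~<>r, w1
7. ~r & s, w1
8. ~r, w1
9. s, w1
Accessibility: w0Rw1
Complete open branch: satisfiable in K.
T-tableau for the formula:
1. ~(r -> []<>r) & [](~r & s), w0
2. ~(r -> []<>r), w0
3. [](~r & s), w0
4. r, w0
5. ~[]<>r, w0
6. ~r & s, w0
7. ~r, w0
8. s, w0
Accessibility: w0Rw0
Branch closes: r and ~r both at w0.
Every branch closes (one shown): unsatisfiable in T, hence also in S4, S5 (every S4/S5-frame is a T-frame).

K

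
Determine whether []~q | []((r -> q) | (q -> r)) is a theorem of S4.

Tableau for the negation ~([]~q | []((r -> q) | (q -> r))):
1. ~([]~q | []((r -> q) | (q -> r))), 0
2. ~[]~q, 0
3. ~[]((r -> q) | (q -> r)), 0
4. q, 1
5. ~((r -> q) | (q -> r)), 2
6. ~(r -> q), 2
7. ~(q -> r), 2
8. r, 2
9. ~q, 2
10. q, 2
11. ~r, 2
Accessibility: 0R0, 0R1, 0R2, 1R1, 2R2
Branch closes: q and ~q both at 2.
All branches of the negation close; one closing branch shown above.

Valid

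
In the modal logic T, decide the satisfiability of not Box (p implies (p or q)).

1. not Box (p implies (p or q)), w0
2. not (p implies (p or q)), w1
3. p, w1
4. not (p or q), w1
5. not p, w1
6. not q, w1
Accessibility: w0Rw0, w0Rw1, w1Rw1
Branch closes: p and not p both at w1.
Every branch closes; the branch above is one of them.

Unsatisfiable (every branch closes)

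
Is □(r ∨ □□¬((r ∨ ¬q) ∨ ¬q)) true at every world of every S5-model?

Tableau for the negation ¬□(r ∨ □□¬((r ∨ ¬q) ∨ ¬q)):
1. ¬□(r ∨ □□¬((r ∨ ¬q) ∨ ¬q)), w0
2. ¬(r ∨ □□¬((r ∨ ¬q) ∨ ¬q)), w1
3. ¬r, w1
4. ¬□□¬((r ∨ ¬q) ∨ ¬q), w1
5. ¬□¬((r ∨ ¬q) ∨ ¬q), w2
6. (r ∨ ¬q) ∨ ¬q, w3
7. ¬q, w3
Accessibility: w0Rw0, w0Rw1, w0Rw2, w0Rw3, w1Rw0, w1Rw1, w1Rw2, w1Rw3, w2Rw0, w2Rw1, w2Rw2, w2Rw3, w3Rw0, w3Rw1, w3Rw2, w3Rw3
The negation has an open branch (countermodel exists).

Invalid (countermodel exists)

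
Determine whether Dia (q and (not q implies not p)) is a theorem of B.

Not valid

Tableau for the negation not Dia (q and (not q implies not p)):
1. not Dia (q and (not q implies not p)), u
2. not (q and (not q implies not p)), u
3. not (not q implies not p), u
4. not q, u
5. p, u
Accessibility: uRu
The negation has an open branch (countermodel exists).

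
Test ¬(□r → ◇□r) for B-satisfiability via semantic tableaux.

No, unsatisfiable

1. ¬(□r → ◇□r), u
2. □r, u
3. ¬◇□r, u
4. r, u
5. ¬□r, u
6. ¬r, v
7. r, v
Accessibility: uRu, uRv, vRu, vRv
Branch closes: r and ¬r both at v.
All branches of the tableau close; one closing branch shown above.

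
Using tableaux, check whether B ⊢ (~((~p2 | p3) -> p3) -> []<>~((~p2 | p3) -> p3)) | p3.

Valid in B

Tableau for the negation ~((~((~p2 | p3) -> p3) -> []<>~((~p2 | p3) -> p3)) | p3):
1. ~((~((~p2 | p3) -> p3) -> []<>~((~p2 | p3) -> p3)) | p3), w0
2. ~(~((~p2 | p3) -> p3) -> []<>~((~p2 | p3) -> p3)), w0
3. ~p3, w0
4. ~((~p2 | p3) -> p3), w0
5. ~[]<>~((~p2 | p3) -> p3), w0
6. ~p2 | p3, w0
7. ~p2, w0
8. ~<>~((~p2 | p3) -> p3), w1
9. (~p2 | p3) -> p3, w0
10. (~p2 | p3) -> p3, w1
11. ~(~p2 | p3), w0
12. p2, w0
Accessibility: w0Rw0, w0Rw1, w1Rw0, w1Rw1
Branch closes: p2 and ~p2 both at w0.
All branches of the negation close; one closing branch shown above.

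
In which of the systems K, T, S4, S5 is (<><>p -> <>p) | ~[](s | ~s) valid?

S4-tableau for the negation ~((<><>p -> <>p) | ~[](s | ~s)):
1. ~((<><>p -> <>p) | ~[](s | ~s)), 0
2. ~(<><>p -> <>p), 0
3. [](s | ~s), 0
4. <><>p, 0
5. ~<>p, 0
6. s | ~s, 0
7. ~p, 0
8. ~s, 0
9. <>p, 1
10. s | ~s, 1
11. ~p, 1
12. ~s, 1
13. p, 2
14. s | ~s, 2
15. ~p, 2
Accessibility: 0R0, 0R1, 0R2, 1R1, 1R2, 2R2
Branch closes: p and ~p both at 2.
Every branch closes (one shown): valid in S4, hence also in S5 (every theorem of S4 is a theorem of S5).
T-tableau for the negation ~((<><>p -> <>p) | ~[](s | ~s)):
1. ~((<><>p -> <>p) | ~[](s | ~s)), 0
2. ~(<><>p -> <>p), 0
3. [](s | ~s), 0
4. <><>p, 0
5. ~<>p, 0
6. s | ~s, 0
7. ~p, 0
8. ~s, 0
9. <>p, 1
10. s | ~s, 1
11. ~p, 1
12. ~s, 1
13. p, 2
Accessibility: 0R0, 0R1, 1R1, 1R2, 2R2
Complete open branch: countermodel on a T-frame, so not valid in T, nor in K (the same frame is also a K-frame).

S4, S5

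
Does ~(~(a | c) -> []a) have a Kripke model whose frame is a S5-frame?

Yes, satisfiable

1. ~(~(a | c) -> []a), w0
2. ~(a | c), w0
3. ~[]a, w0
4. ~a, w0
5. ~c, w0
6. ~a, w1
Accessibility: w0Rw0, w0Rw1, w1Rw0, w1Rw1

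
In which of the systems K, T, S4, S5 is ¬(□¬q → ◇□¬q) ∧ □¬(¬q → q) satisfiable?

T-tableau for the formula:
1. ¬(□¬q → ◇□¬q) ∧ □¬(¬q → q), 0
2. ¬(□¬q → ◇□¬q), 0
3. □¬(¬q → q), 0
4. □¬q, 0
5. ¬◇□¬q, 0
6. ¬(¬q → q), 0
7. ¬q, 0
8. ¬□¬q, 0
9. q, 1
10. ¬(¬q → q), 1
11. ¬q, 1
Accessibility: 0R0, 0R1, 1R1
Branch closes: q and ¬q both at 1.
Every branch closes (one shown): unsatisfiable in T, hence also in S4, S5 (every S4/S5-frame is a T-frame).
K-tableau for the formula:
1. ¬(□¬q → ◇□¬q) ∧ □¬(¬q → q), 0
2. ¬(□¬q → ◇□¬q), 0
3. □¬(¬q → q), 0
4. □¬q, 0
5. ¬◇□¬q, 0
Complete open branch: satisfiable in K.

K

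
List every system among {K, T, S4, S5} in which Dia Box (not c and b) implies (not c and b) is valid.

S4-tableau for the negation not (Dia Box (not c and b) implies (not c and b)):
1. not (Dia Box (not c and b) implies (not c and b)), 0
2. Dia Box (not c and b), 0
3. not (not c and b), 0
4. not b, 0
5. Box (not c and b), 1
6. not c and b, 1
7. not c, 1
8. b, 1
Accessibility: 0R0, 0R1, 1R1
Complete open branch: countermodel on an S4-frame, so not valid in S4, nor in K, T (the same frame is also a K-frame and a T-frame).
S5-tableau for the negation not (Dia Box (not c and b) implies (not c and b)):
1. not (Dia Box (not c and b) implies (not c and b)), 0
2. Dia Box (not c and b), 0
3. not (not c and b), 0
4. not b, 0
5. Box (not c and b), 1
6. not c and b, 0
7. not c, 0
8. b, 0
Accessibility: 0R0, 0R1, 1R0, 1R1
Branch closes: b and not b both at 0.
Every branch closes (one shown): valid in S5.

S5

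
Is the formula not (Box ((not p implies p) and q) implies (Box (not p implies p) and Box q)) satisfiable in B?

Unsatisfiable (every branch closes)

1. not (Box ((not p implies p) and q) implies (Box (not p implies p) and Box q)), w0
2. Box ((not p implies p) and q), w0
3. not (Box (not p implies p) and Box q), w0
4. (not p implies p) and q, w0
5. not p implies p, w0
6. q, w0
7. not Box (not p implies p), w0
8. p, w0
9. not (not p implies p), w1
10. not p, w1
11. (not p implies p) and q, w1
12. not p implies p, w1
13. q, w1
14. p, w1
Accessibility: w0Rw0, w0Rw1, w1Rw0, w1Rw1
Branch closes: p and not p both at w1.
All branches of the tableau close; one closing branch shown above.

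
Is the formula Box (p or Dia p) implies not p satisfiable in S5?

1. Box (p or Dia p) implies not p, w0
2. not p, w0   [implies-rule on 1 (branches; this branch)]
Accessibility: w0Rw0

Satisfiable (open branch found)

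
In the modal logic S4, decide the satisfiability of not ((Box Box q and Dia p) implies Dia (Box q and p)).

Unsatisfiable

1. not ((Box Box q and Dia p) implies Dia (Box q and p)), 0
2. Box Box q and Dia p, 0   [neg-implies-rule on 1]
3. not Dia (Box q and p), 0   [neg-implies-rule on 1]
4. Box Box q, 0   [and-rule on 2]
5. Dia p, 0   [and-rule on 2]
6. not (Box q and p), 0   [neg-Dia-rule on 3 via 0R0]
7. Box q, 0   [Box-rule on 4 via 0R0]
8. q, 0   [Box-rule on 7 via 0R0]
9. not p, 0   [neg-and-rule on 6 (branches; this branch)]
10. p, 1   [Dia-rule on 5: fresh world 1, 0R1]
11. not (Box q and p), 1   [neg-Dia-rule on 3 via 0R1]
12. Box q, 1   [Box-rule on 4 via 0R1]
13. q, 1   [Box-rule on 7 via 0R1]
14. not Box q, 1   [neg-and-rule on 11 (branches; this branch)]
15. not q, 2   [neg-Box-rule on 14: fresh world 2, 1R2]
16. not (Box q and p), 2   [neg-Dia-rule on 3 via 0R2]
17. Box q, 2   [Box-rule on 4 via 0R2]
18. q, 2   [Box-rule on 7 via 0R2]
Accessibility: 0R0, 0R1, 0R2, 1R1, 1R2, 2R2
Branch closes: q and not q both at 2.
All branches of the tableau close; one closing branch shown above.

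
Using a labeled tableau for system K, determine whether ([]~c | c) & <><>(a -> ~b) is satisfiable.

Satisfiable (open branch found)

1. ([]~c | c) & <><>(a -> ~b), w0
2. []~c | c, w0
3. <><>(a -> ~b), w0
4. c, w0
5. <>(a -> ~b), w1
6. a -> ~b, w2
7. ~b, w2
Accessibility: w0Rw1, w1Rw2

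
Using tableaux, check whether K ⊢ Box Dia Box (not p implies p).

Not valid

Tableau for the negation not Box Dia Box (not p implies p):
1. not Box Dia Box (not p implies p), w0
2. not Dia Box (not p implies p), w1
Accessibility: w0Rw1
The negation has an open branch (countermodel exists).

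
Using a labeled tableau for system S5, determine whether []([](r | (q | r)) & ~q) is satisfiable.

Satisfiable (open branch found)

1. []([](r | (q | r)) & ~q), 0
2. [](r | (q | r)) & ~q, 0
3. [](r | (q | r)), 0
4. ~q, 0
5. r | (q | r), 0
6. q | r, 0
7. r, 0
Accessibility: 0R0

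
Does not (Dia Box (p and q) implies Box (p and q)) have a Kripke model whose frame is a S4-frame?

1. not (Dia Box (p and q) implies Box (p and q)), w0
2. Dia Box (p and q), w0
3. not Box (p and q), w0
4. Box (p and q), w1
5. p and q, w1
6. p, w1
7. q, w1
8. not (p and q), w2
9. not q, w2
Accessibility: w0Rw0, w0Rw1, w0Rw2, w1Rw1, w2Rw2

Satisfiable (open branch found)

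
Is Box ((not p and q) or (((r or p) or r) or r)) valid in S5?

Not valid

Tableau for the negation not Box ((not p and q) or (((r or p) or r) or r)):
1. not Box ((not p and q) or (((r or p) or r) or r)), 0
2. not ((not p and q) or (((r or p) or r) or r)), 1   [neg-Box-rule on 1: fresh world 1, 0R1]
3. not (not p and q), 1   [neg-or-rule on 2]
4. not (((r or p) or r) or r), 1   [neg-or-rule on 2]
5. not ((r or p) or r), 1   [neg-or-rule on 4]
6. not r, 1   [neg-or-rule on 4]
7. not (r or p), 1   [neg-or-rule on 5]
8. not p, 1   [neg-or-rule on 7]
9. not q, 1   [neg-and-rule on 3 (branches; this branch)]
Accessibility: 0R0, 0R1, 1R0, 1R1
The negation has an open branch (countermodel exists).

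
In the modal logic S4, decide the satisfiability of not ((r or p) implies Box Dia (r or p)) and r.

Satisfiable (open branch found)

1. not ((r or p) implies Box Dia (r or p)) and r, u
2. not ((r or p) implies Box Dia (r or p)), u
3. r, u
4. r or p, u
5. not Box Dia (r or p), u
6. p, u
7. not Dia (r or p), v
8. not (r or p), v
9. not r, v
10. not p, v
Accessibility: uRu, uRv, vRv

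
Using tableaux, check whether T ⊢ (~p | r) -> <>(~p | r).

Tableau for the negation ~((~p | r) -> <>(~p | r)):
1. ~((~p | r) -> <>(~p | r)), u
2. ~p | r, u
3. ~<>(~p | r), u
4. ~(~p | r), u
5. p, u
6. ~r, u
7. r, u
Accessibility: uRu
Branch closes: r and ~r both at u.
All branches of the negation close; one closing branch shown above.

Valid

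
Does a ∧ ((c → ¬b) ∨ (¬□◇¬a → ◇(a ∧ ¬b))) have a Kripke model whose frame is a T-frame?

Satisfiable (open branch found)

1. a ∧ ((c → ¬b) ∨ (¬□◇¬a → ◇(a ∧ ¬b))), u
2. a, u   [∧-rule on 1]
3. (c → ¬b) ∨ (¬□◇¬a → ◇(a ∧ ¬b)), u   [∧-rule on 1]
4. ¬□◇¬a → ◇(a ∧ ¬b), u   [∨-rule on 3 (branches; this branch)]
5. ◇(a ∧ ¬b), u   [→-rule on 4 (branches; this branch)]
6. a ∧ ¬b, v   [◇-rule on 5: fresh world v, uRv]
7. a, v   [∧-rule on 6]
8. ¬b, v   [∧-rule on 6]
Accessibility: uRu, uRv, vRv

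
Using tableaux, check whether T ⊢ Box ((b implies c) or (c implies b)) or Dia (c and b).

Valid in T

Tableau for the negation not (Box ((b implies c) or (c implies b)) or Dia (c and b)):
1. not (Box ((b implies c) or (c implies b)) or Dia (c and b)), w0
2. not Box ((b implies c) or (c implies b)), w0   [neg-or-rule on 1]
3. not Dia (c and b), w0   [neg-or-rule on 1]
4. not (c and b), w0   [neg-Dia-rule on 3 via w0Rw0]
5. not b, w0   [neg-and-rule on 4 (branches; this branch)]
6. not ((b implies c) or (c implies b)), w1   [neg-Box-rule on 2: fresh world w1, w0Rw1]
7. not (b implies c), w1   [neg-or-rule on 6]
8. not (c implies b), w1   [neg-or-rule on 6]
9. b, w1   [neg-implies-rule on 7]
10. not c, w1   [neg-implies-rule on 7]
11. c, w1   [neg-implies-rule on 8]
12. not b, w1   [neg-implies-rule on 8]
Accessibility: w0Rw0, w0Rw1, w1Rw1
Branch closes: c and not c both at w1.
Every branch of the negation's tableau closes; the branch above is one of them.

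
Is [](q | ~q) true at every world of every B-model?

Valid

Tableau for the negation ~[](q | ~q):
1. ~[](q | ~q), w0
2. ~(q | ~q), w1
3. ~q, w1
4. q, w1
Accessibility: w0Rw0, w0Rw1, w1Rw0, w1Rw1
Branch closes: q and ~q both at w1.
Every branch of the negation's tableau closes; the branch above is one of them.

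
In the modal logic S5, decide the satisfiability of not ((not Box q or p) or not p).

1. not ((not Box q or p) or not p), 0
2. not (not Box q or p), 0
3. p, 0
4. Box q, 0
5. not p, 0
Accessibility: 0R0
Branch closes: p and not p both at 0.
(One branch shown.) All branches close.

Unsatisfiable (every branch closes)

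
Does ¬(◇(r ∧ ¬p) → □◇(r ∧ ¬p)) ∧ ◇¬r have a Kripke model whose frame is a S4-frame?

Satisfiable

1. ¬(◇(r ∧ ¬p) → □◇(r ∧ ¬p)) ∧ ◇¬r, 0
2. ¬(◇(r ∧ ¬p) → □◇(r ∧ ¬p)), 0
3. ◇¬r, 0
4. ◇(r ∧ ¬p), 0
5. ¬□◇(r ∧ ¬p), 0
6. ¬r, 1
7. r ∧ ¬p, 2
8. r, 2
9. ¬p, 2
10. ¬◇(r ∧ ¬p), 3
11. ¬(r ∧ ¬p), 3
12. p, 3
Accessibility: 0R0, 0R1, 0R2, 0R3, 1R1, 2R2, 3R3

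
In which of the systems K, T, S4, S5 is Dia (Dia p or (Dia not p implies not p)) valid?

T-tableau for the negation not Dia (Dia p or (Dia not p implies not p)):
1. not Dia (Dia p or (Dia not p implies not p)), w0
2. not (Dia p or (Dia not p implies not p)), w0
3. not Dia p, w0
4. not (Dia not p implies not p), w0
5. Dia not p, w0
6. p, w0
7. not p, w0
Accessibility: w0Rw0
Branch closes: p and not p both at w0.
Every branch closes (one shown): valid in T, hence also in S4, S5 (every theorem of T is a theorem of S4 and S5).
K-tableau for the negation not Dia (Dia p or (Dia not p implies not p)):
1. not Dia (Dia p or (Dia not p implies not p)), w0
Complete open branch: countermodel on a K-frame, so not valid in K.

T, S4, S5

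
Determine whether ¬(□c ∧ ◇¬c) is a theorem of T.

Valid

Tableau for the negation □c ∧ ◇¬c:
1. □c ∧ ◇¬c, w0
2. □c, w0
3. ◇¬c, w0
4. c, w0
5. ¬c, w1
6. c, w1
Accessibility: w0Rw0, w0Rw1, w1Rw1
Branch closes: c and ¬c both at w1.
All branches of the negation close; one closing branch shown above.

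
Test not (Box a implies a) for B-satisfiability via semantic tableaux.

No, unsatisfiable

1. not (Box a implies a), w0
2. Box a, w0   [neg-implies-rule on 1]
3. not a, w0   [neg-implies-rule on 1]
4. a, w0   [Box-rule on 2 via w0Rw0]
Accessibility: w0Rw0
Branch closes: a and not a both at w0.
All branches of the tableau close; one closing branch shown above.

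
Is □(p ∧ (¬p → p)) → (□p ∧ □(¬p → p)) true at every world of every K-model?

Valid

Tableau for the negation ¬(□(p ∧ (¬p → p)) → (□p ∧ □(¬p → p))):
1. ¬(□(p ∧ (¬p → p)) → (□p ∧ □(¬p → p))), u
2. □(p ∧ (¬p → p)), u   [¬→-rule on 1]
3. ¬(□p ∧ □(¬p → p)), u   [¬→-rule on 1]
4. ¬□(¬p → p), u   [¬∧-rule on 3 (branches; this branch)]
5. ¬(¬p → p), v   [¬□-rule on 4: fresh world v, uRv]
6. ¬p, v   [¬→-rule on 5]
7. p ∧ (¬p → p), v   [□-rule on 2 via uRv]
8. p, v   [∧-rule on 7]
9. ¬p → p, v   [∧-rule on 7]
Accessibility: uRv
Branch closes: p and ¬p both at v.
Every branch of the negation's tableau closes; the branch above is one of them.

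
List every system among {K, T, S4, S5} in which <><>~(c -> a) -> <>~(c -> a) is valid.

T-tableau for the negation ~(<><>~(c -> a) -> <>~(c -> a)):
1. ~(<><>~(c -> a) -> <>~(c -> a)), w0
2. <><>~(c -> a), w0   [~->-rule on 1]
3. ~<>~(c -> a), w0   [~->-rule on 1]
4. c -> a, w0   [~<>-rule on 3 via w0Rw0]
5. a, w0   [->-rule on 4 (branches; this branch)]
6. <>~(c -> a), w1   [<>-rule on 2: fresh world w1, w0Rw1]
7. c -> a, w1   [~<>-rule on 3 via w0Rw1]
8. a, w1   [->-rule on 7 (branches; this branch)]
9. ~(c -> a), w2   [<>-rule on 6: fresh world w2, w1Rw2]
10. c, w2   [~->-rule on 9]
11. ~a, w2   [~->-rule on 9]
Accessibility: w0Rw0, w0Rw1, w1Rw1, w1Rw2, w2Rw2
Complete open branch: countermodel on a T-frame, so not valid in T, nor in K (the same frame is also a K-frame).
S4-tableau for the negation ~(<><>~(c -> a) -> <>~(c -> a)):
1. ~(<><>~(c -> a) -> <>~(c -> a)), w0
2. <><>~(c -> a), w0   [~->-rule on 1]
3. ~<>~(c -> a), w0   [~->-rule on 1]
4. c -> a, w0   [~<>-rule on 3 via w0Rw0]
5. a, w0   [->-rule on 4 (branches; this branch)]
6. <>~(c -> a), w1   [<>-rule on 2: fresh world w1, w0Rw1]
7. c -> a, w1   [~<>-rule on 3 via w0Rw1]
8. a, w1   [->-rule on 7 (branches; this branch)]
9. ~(c -> a), w2   [<>-rule on 6: fresh world w2, w1Rw2]
10. c, w2   [~->-rule on 9]
11. ~a, w2   [~->-rule on 9]
12. c -> a, w2   [~<>-rule on 3 via w0Rw2]
13. a, w2   [->-rule on 12 (branches; this branch)]
Accessibility: w0Rw0, w0Rw1, w0Rw2, w1Rw1, w1Rw2, w2Rw2
Branch closes: a and ~a both at w2.
Every branch closes (one shown): valid in S4, hence also in S5 (every theorem of S4 is a theorem of S5).

S4, S5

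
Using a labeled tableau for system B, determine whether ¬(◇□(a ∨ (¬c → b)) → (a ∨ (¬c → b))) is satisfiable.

No, unsatisfiable

1. ¬(◇□(a ∨ (¬c → b)) → (a ∨ (¬c → b))), u
2. ◇□(a ∨ (¬c → b)), u
3. ¬(a ∨ (¬c → b)), u
4. ¬a, u
5. ¬(¬c → b), u
6. ¬c, u
7. ¬b, u
8. □(a ∨ (¬c → b)), v
9. a ∨ (¬c → b), u
10. a ∨ (¬c → b), v
11. ¬c → b, u
12. ¬c → b, v
13. b, u
Accessibility: uRu, uRv, vRu, vRv
Branch closes: b and ¬b both at u.
Every branch closes; the branch above is one of them.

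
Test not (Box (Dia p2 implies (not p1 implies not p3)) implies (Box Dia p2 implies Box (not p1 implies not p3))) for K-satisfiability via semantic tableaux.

No, unsatisfiable

1. not (Box (Dia p2 implies (not p1 implies not p3)) implies (Box Dia p2 implies Box (not p1 implies not p3))), w0
2. Box (Dia p2 implies (not p1 implies not p3)), w0
3. not (Box Dia p2 implies Box (not p1 implies not p3)), w0
4. Box Dia p2, w0
5. not Box (not p1 implies not p3), w0
6. not (not p1 implies not p3), w1
7. not p1, w1
8. p3, w1
9. Dia p2 implies (not p1 implies not p3), w1
10. Dia p2, w1
11. not Dia p2, w1
12. p2, w2
13. not p2, w2
Accessibility: w0Rw1, w1Rw2
Branch closes: p2 and not p2 both at w2.
(One branch shown.) All branches close.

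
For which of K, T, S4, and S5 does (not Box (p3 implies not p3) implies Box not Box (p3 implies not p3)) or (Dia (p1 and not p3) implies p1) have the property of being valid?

S4-tableau for the negation not ((not Box (p3 implies not p3) implies Box not Box (p3 implies not p3)) or (Dia (p1 and not p3) implies p1)):
1. not ((not Box (p3 implies not p3) implies Box not Box (p3 implies not p3)) or (Dia (p1 and not p3) implies p1)), u
2. not (not Box (p3 implies not p3) implies Box not Box (p3 implies not p3)), u
3. not (Dia (p1 and not p3) implies p1), u
4. not Box (p3 implies not p3), u
5. not Box not Box (p3 implies not p3), u
6. Dia (p1 and not p3), u
7. not p1, u
8. not (p3 implies not p3), v
9. p3, v
10. Box (p3 implies not p3), w
11. p3 implies not p3, w
12. not p3, w
13. p1 and not p3, x
14. p1, x
15. not p3, x
Accessibility: uRu, uRv, uRw, uRx, vRv, wRw, xRx
Complete open branch: countermodel on an S4-frame, so not valid in S4, nor in K, T (the same frame is also a K-frame and a T-frame).
S5-tableau for the negation not ((not Box (p3 implies not p3) implies Box not Box (p3 implies not p3)) or (Dia (p1 and not p3) implies p1)):
1. not ((not Box (p3 implies not p3) implies Box not Box (p3 implies not p3)) or (Dia (p1 and not p3) implies p1)), u
2. not (not Box (p3 implies not p3) implies Box not Box (p3 implies not p3)), u
3. not (Dia (p1 and not p3) implies p1), u
4. not Box (p3 implies not p3), u
5. not Box not Box (p3 implies not p3), u
6. Dia (p1 and not p3), u
7. not p1, u
8. not (p3 implies not p3), v
9. p3, v
10. Box (p3 implies not p3), w
11. p3 implies not p3, u
12. p3 implies not p3, v
13. p3 implies not p3, w
14. not p3, u
15. not p3, v
Accessibility: uRu, uRv, uRw, vRu, vRv, vRw, wRu, wRv, wRw
Branch closes: p3 and not p3 both at v.
Every branch closes (one shown): valid in S5.

S5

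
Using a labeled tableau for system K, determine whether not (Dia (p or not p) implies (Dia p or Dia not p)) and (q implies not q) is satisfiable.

No, unsatisfiable

1. not (Dia (p or not p) implies (Dia p or Dia not p)) and (q implies not q), 0
2. not (Dia (p or not p) implies (Dia p or Dia not p)), 0
3. q implies not q, 0
4. Dia (p or not p), 0
5. not (Dia p or Dia not p), 0
6. not Dia p, 0
7. not Dia not p, 0
8. not q, 0
9. p or not p, 1
10. not p, 1
11. p, 1
Accessibility: 0R1
Branch closes: p and not p both at 1.
All branches of the tableau close; one closing branch shown above.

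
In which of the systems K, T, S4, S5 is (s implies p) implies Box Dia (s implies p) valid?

S5-tableau for the negation not ((s implies p) implies Box Dia (s implies p)):
1. not ((s implies p) implies Box Dia (s implies p)), u
2. s implies p, u
3. not Box Dia (s implies p), u
4. p, u
5. not Dia (s implies p), v
6. not (s implies p), u
7. s, u
8. not p, u
Accessibility: uRu, uRv, vRu, vRv
Branch closes: p and not p both at u.
Every branch closes (one shown): valid in S5.
S4-tableau for the negation not ((s implies p) implies Box Dia (s implies p)):
1. not ((s implies p) implies Box Dia (s implies p)), u
2. s implies p, u
3. not Box Dia (s implies p), u
4. p, u
5. not Dia (s implies p), v
6. not (s implies p), v
7. s, v
8. not p, v
Accessibility: uRu, uRv, vRv
Complete open branch: countermodel on an S4-frame, so not valid in S4, nor in K, T (the same frame is also a K-frame and a T-frame).

S5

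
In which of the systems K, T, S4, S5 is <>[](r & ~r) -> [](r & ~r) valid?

T-tableau for the negation ~(<>[](r & ~r) -> [](r & ~r)):
1. ~(<>[](r & ~r) -> [](r & ~r)), 0
2. <>[](r & ~r), 0
3. ~[](r & ~r), 0
4. [](r & ~r), 1
5. r & ~r, 1
6. r, 1
7. ~r, 1
Accessibility: 0R0, 0R1, 1R1
Branch closes: r and ~r both at 1.
Every branch closes (one shown): valid in T, hence also in S4, S5 (every theorem of T is a theorem of S4 and S5).
K-tableau for the negation ~(<>[](r & ~r) -> [](r & ~r)):
1. ~(<>[](r & ~r) -> [](r & ~r)), 0
2. <>[](r & ~r), 0
3. ~[](r & ~r), 0
4. [](r & ~r), 1
5. ~(r & ~r), 2
6. r, 2
Accessibility: 0R1, 0R2
Complete open branch: countermodel on a K-frame, so not valid in K.

T, S4, S5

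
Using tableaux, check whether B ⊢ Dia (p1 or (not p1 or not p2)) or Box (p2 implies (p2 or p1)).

Valid

Tableau for the negation not (Dia (p1 or (not p1 or not p2)) or Box (p2 implies (p2 or p1))):
1. not (Dia (p1 or (not p1 or not p2)) or Box (p2 implies (p2 or p1))), w0
2. not Dia (p1 or (not p1 or not p2)), w0
3. not Box (p2 implies (p2 or p1)), w0
4. not (p1 or (not p1 or not p2)), w0
5. not p1, w0
6. not (not p1 or not p2), w0
7. p1, w0
8. p2, w0
Accessibility: w0Rw0
Branch closes: p1 and not p1 both at w0.
All branches of the negation close; one closing branch shown above.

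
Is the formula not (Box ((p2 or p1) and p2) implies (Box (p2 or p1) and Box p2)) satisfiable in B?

1. not (Box ((p2 or p1) and p2) implies (Box (p2 or p1) and Box p2)), u
2. Box ((p2 or p1) and p2), u
3. not (Box (p2 or p1) and Box p2), u
4. (p2 or p1) and p2, u
5. p2 or p1, u
6. p2, u
7. not Box (p2 or p1), u
8. p1, u
9. not (p2 or p1), v
10. not p2, v
11. not p1, v
12. (p2 or p1) and p2, v
13. p2 or p1, v
14. p2, v
Accessibility: uRu, uRv, vRu, vRv
Branch closes: p2 and not p2 both at v.
(One branch shown.) All branches close.

Unsatisfiable (every branch closes)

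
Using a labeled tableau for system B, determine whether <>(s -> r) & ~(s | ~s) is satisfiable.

1. <>(s -> r) & ~(s | ~s), w0
2. <>(s -> r), w0
3. ~(s | ~s), w0
4. ~s, w0
5. s, w0
Accessibility: w0Rw0
Branch closes: s and ~s both at w0.
Every branch closes; the branch above is one of them.

Unsatisfiable (every branch closes)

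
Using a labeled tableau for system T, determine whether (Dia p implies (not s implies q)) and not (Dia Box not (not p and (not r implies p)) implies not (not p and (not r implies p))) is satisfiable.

Satisfiable (open branch found)

1. (Dia p implies (not s implies q)) and not (Dia Box not (not p and (not r implies p)) implies not (not p and (not r implies p))), 0
2. Dia p implies (not s implies q), 0   [and-rule on 1]
3. not (Dia Box not (not p and (not r implies p)) implies not (not p and (not r implies p))), 0   [and-rule on 1]
4. Dia Box not (not p and (not r implies p)), 0   [neg-implies-rule on 3]
5. not p and (not r implies p), 0   [neg-implies-rule on 3]
6. not p, 0   [and-rule on 5]
7. not r implies p, 0   [and-rule on 5]
8. not s implies q, 0   [implies-rule on 2 (branches; this branch)]
9. r, 0   [implies-rule on 7 (branches; this branch)]
10. q, 0   [implies-rule on 8 (branches; this branch)]
11. Box not (not p and (not r implies p)), 1   [Dia-rule on 4: fresh world 1, 0R1]
12. not (not p and (not r implies p)), 1   [Box-rule on 11 via 1R1]
13. not (not r implies p), 1   [neg-and-rule on 12 (branches; this branch)]
14. not r, 1   [neg-implies-rule on 13]
15. not p, 1   [neg-implies-rule on 13]
Accessibility: 0R0, 0R1, 1R1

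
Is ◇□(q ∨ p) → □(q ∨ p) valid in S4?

Invalid (countermodel exists)

Tableau for the negation ¬(◇□(q ∨ p) → □(q ∨ p)):
1. ¬(◇□(q ∨ p) → □(q ∨ p)), w0
2. ◇□(q ∨ p), w0   [¬→-rule on 1]
3. ¬□(q ∨ p), w0   [¬→-rule on 1]
4. □(q ∨ p), w1   [◇-rule on 2: fresh world w1, w0Rw1]
5. q ∨ p, w1   [□-rule on 4 via w1Rw1]
6. p, w1   [∨-rule on 5 (branches; this branch)]
7. ¬(q ∨ p), w2   [¬□-rule on 3: fresh world w2, w0Rw2]
8. ¬q, w2   [¬∨-rule on 7]
9. ¬p, w2   [¬∨-rule on 7]
Accessibility: w0Rw0, w0Rw1, w0Rw2, w1Rw1, w2Rw2
The negation has an open branch (countermodel exists).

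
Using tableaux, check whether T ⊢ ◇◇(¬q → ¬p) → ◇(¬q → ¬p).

Invalid (countermodel exists)

Tableau for the negation ¬(◇◇(¬q → ¬p) → ◇(¬q → ¬p)):
1. ¬(◇◇(¬q → ¬p) → ◇(¬q → ¬p)), u
2. ◇◇(¬q → ¬p), u
3. ¬◇(¬q → ¬p), u
4. ¬(¬q → ¬p), u
5. ¬q, u
6. p, u
7. ◇(¬q → ¬p), v
8. ¬(¬q → ¬p), v
9. ¬q, v
10. p, v
11. ¬q → ¬p, w
12. ¬p, w
Accessibility: uRu, uRv, vRv, vRw, wRw
The negation has an open branch (countermodel exists).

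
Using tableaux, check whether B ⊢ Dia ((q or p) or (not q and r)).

Invalid (countermodel exists)

Tableau for the negation not Dia ((q or p) or (not q and r)):
1. not Dia ((q or p) or (not q and r)), u
2. not ((q or p) or (not q and r)), u
3. not (q or p), u
4. not (not q and r), u
5. not q, u
6. not p, u
7. not r, u
Accessibility: uRu
The negation has an open branch (countermodel exists).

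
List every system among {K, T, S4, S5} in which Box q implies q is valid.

T, S4, S5

K-tableau for the negation not (Box q implies q):
1. not (Box q implies q), 0
2. Box q, 0
3. not q, 0
Complete open branch: countermodel on a K-frame, so not valid in K.
T-tableau for the negation not (Box q implies q):
1. not (Box q implies q), 0
2. Box q, 0
3. not q, 0
4. q, 0
Accessibility: 0R0
Branch closes: q and not q both at 0.
Every branch closes (one shown): valid in T, hence also in S4, S5 (every theorem of T is a theorem of S4 and S5).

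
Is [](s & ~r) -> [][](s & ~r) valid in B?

Tableau for the negation ~([](s & ~r) -> [][](s & ~r)):
1. ~([](s & ~r) -> [][](s & ~r)), w0
2. [](s & ~r), w0
3. ~[][](s & ~r), w0
4. s & ~r, w0
5. s, w0
6. ~r, w0
7. ~[](s & ~r), w1
8. s & ~r, w1
9. s, w1
10. ~r, w1
11. ~(s & ~r), w2
12. r, w2
Accessibility: w0Rw0, w0Rw1, w1Rw0, w1Rw1, w1Rw2, w2Rw1, w2Rw2
The negation has an open branch (countermodel exists).

Invalid (countermodel exists)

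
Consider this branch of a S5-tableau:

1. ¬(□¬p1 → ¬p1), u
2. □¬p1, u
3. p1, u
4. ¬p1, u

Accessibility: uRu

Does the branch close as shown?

Both p1 and ¬p1 appear at u.

Yes, closed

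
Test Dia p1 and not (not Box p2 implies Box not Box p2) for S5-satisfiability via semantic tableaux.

Unsatisfiable (every branch closes)

1. Dia p1 and not (not Box p2 implies Box not Box p2), 0
2. Dia p1, 0
3. not (not Box p2 implies Box not Box p2), 0
4. not Box p2, 0
5. not Box not Box p2, 0
6. p1, 1
7. not p2, 2
8. Box p2, 3
9. p2, 0
10. p2, 1
11. p2, 2
Accessibility: 0R0, 0R1, 0R2, 0R3, 1R0, 1R1, 1R2, 1R3, 2R0, 2R1, 2R2, 2R3, 3R0, 3R1, 3R2, 3R3
Branch closes: p2 and not p2 both at 2.
All branches of the tableau close; one closing branch shown above.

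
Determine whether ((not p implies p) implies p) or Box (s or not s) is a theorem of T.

Yes, valid

Tableau for the negation not (((not p implies p) implies p) or Box (s or not s)):
1. not (((not p implies p) implies p) or Box (s or not s)), w0
2. not ((not p implies p) implies p), w0   [neg-or-rule on 1]
3. not Box (s or not s), w0   [neg-or-rule on 1]
4. not p implies p, w0   [neg-implies-rule on 2]
5. not p, w0   [neg-implies-rule on 2]
6. p, w0   [implies-rule on 4 (branches; this branch)]
Accessibility: w0Rw0
Branch closes: p and not p both at w0.
Every branch of the negation's tableau closes; the branch above is one of them.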